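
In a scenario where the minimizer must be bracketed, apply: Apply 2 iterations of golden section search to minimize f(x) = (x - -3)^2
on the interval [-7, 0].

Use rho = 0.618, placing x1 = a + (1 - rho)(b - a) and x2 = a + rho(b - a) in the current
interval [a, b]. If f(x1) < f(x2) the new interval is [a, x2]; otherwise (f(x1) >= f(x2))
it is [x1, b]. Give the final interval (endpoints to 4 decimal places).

Golden section search for min of f(x) = (x - -3)^2 on [-7, 0].
Each step: x1 = a + (1 - rho)(b - a), x2 = a + rho(b - a); if f(x1) < f(x2) keep [a, x2], otherwise keep [x1, b].
Step 1: [-7.0000, 0.0000], x1=-4.3260 (f=1.7583), x2=-2.6740 (f=0.1063); f(x1) > f(x2) => keep [-4.3260, 0.0000]
Step 2: [-4.3260, 0.0000], x1=-2.6735 (f=0.1066), x2=-1.6525 (f=1.8157); f(x1) < f(x2) => keep [-4.3260, -1.6525]
Final interval: [-4.3260, -1.6525]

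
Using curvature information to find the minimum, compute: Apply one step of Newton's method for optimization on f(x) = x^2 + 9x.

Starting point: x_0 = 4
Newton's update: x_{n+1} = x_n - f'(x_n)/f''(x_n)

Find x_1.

f(x) = x^2 + 9x
f'(x) = 2x + (9), f''(x) = 2
Newton step: x_1 = x_0 - f'(x_0)/f''(x_0)
f'(4) = 17
x_1 = 4 - 17/2 = -9/2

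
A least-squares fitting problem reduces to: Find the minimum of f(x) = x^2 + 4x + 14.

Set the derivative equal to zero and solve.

f(x) = x^2 + 4x + 14
f'(x) = 2x + (4) = 0
x = -4/2 = -2
f(-2) = 10
Since f''(x) = 2 > 0, this is a minimum.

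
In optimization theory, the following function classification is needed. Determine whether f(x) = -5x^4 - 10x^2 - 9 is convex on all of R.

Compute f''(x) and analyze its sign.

f(x) = -5x^4 - 10x^2 - 9
f'(x) = -20x^3 + -20x
f''(x) = -60x^2 + -20
f''(x) = -60x^2 + -20 <= -20 < 0 for all x
Therefore, f is concave on R.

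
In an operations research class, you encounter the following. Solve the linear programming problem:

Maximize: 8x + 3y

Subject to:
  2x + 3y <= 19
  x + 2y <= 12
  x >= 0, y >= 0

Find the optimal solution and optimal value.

Feasible vertices: (0, 0), (0, 6), (2, 5), (19/2, 0)
Objective 8x + 3y at each:
  (0, 0): 0
  (0, 6): 18
  (2, 5): 31
  (19/2, 0): 76
Maximum is 76 at (19/2, 0).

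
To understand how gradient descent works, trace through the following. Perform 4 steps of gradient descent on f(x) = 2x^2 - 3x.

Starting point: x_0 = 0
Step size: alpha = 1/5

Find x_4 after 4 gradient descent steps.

f(x) = 2x^2 - 3x, f'(x) = 4x + (-3)
Step 1: f'(0) = -3, x_1 = 0 - 1/5 * -3 = 3/5
Step 2: f'(3/5) = -3/5, x_2 = 3/5 - 1/5 * -3/5 = 18/25
Step 3: f'(18/25) = -3/25, x_3 = 18/25 - 1/5 * -3/25 = 93/125
Step 4: f'(93/125) = -3/125, x_4 = 93/125 - 1/5 * -3/125 = 468/625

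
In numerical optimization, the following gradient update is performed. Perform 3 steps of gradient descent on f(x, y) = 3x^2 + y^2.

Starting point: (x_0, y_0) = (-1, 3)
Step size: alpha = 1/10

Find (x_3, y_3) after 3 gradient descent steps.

f(x,y) = 3x^2 + y^2
grad_x = 6x + 0y, grad_y = 2y + 0x
Step 1: grad = (-6, 6), (-2/5, 12/5)
Step 2: grad = (-12/5, 24/5), (-4/25, 48/25)
Step 3: grad = (-24/25, 96/25), (-8/125, 192/125)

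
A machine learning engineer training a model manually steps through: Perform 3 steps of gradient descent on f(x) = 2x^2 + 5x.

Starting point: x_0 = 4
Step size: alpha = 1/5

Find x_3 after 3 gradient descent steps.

f(x) = 2x^2 + 5x, f'(x) = 4x + (5)
Step 1: f'(4) = 21, x_1 = 4 - 1/5 * 21 = -1/5
Step 2: f'(-1/5) = 21/5, x_2 = -1/5 - 1/5 * 21/5 = -26/25
Step 3: f'(-26/25) = 21/25, x_3 = -26/25 - 1/5 * 21/25 = -151/125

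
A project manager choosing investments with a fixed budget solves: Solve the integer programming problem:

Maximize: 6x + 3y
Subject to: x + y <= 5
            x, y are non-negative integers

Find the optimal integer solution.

Objective: 6x + 3y, constraint: x + y <= 5
Coefficient of x is 6 >= coefficient of y is 3, so allocate the entire budget to x.
Optimal: x = 5, y = 0, value = 30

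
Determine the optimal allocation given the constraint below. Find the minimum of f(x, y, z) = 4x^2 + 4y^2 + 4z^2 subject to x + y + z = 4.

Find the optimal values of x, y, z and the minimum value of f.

Using Lagrange multipliers on f = 4x^2 + 4y^2 + 4z^2 with constraint x + y + z = 4:
Conditions: 2*4*x = lambda, 2*4*y = lambda, 2*4*z = lambda
So x = lambda/8, y = lambda/8, z = lambda/8
Substituting into constraint: lambda * (3/8) = 4
lambda = 32/3
x = 4/3, y = 4/3, z = 4/3
Minimum value = 64/3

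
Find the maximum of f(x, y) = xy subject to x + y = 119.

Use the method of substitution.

Substitute y = 119 - x into f(x,y) = xy:
g(x) = x(119 - x) = 119x - x^2
g'(x) = 119 - 2x = 0  =>  x = 119/2
y = 119 - 119/2 = 119/2
Maximum value = (119/2) * (119/2) = 14161/4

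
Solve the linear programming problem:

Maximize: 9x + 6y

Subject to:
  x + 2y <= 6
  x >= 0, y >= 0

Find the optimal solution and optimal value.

The feasible region has vertices at [(0, 0), (6, 0), (0, 3)].
Checking objective 9x + 6y at each vertex:
  (0, 0): 9*0 + 6*0 = 0
  (6, 0): 9*6 + 6*0 = 54
  (0, 3): 9*0 + 6*3 = 18
Maximum is 54 at (6, 0).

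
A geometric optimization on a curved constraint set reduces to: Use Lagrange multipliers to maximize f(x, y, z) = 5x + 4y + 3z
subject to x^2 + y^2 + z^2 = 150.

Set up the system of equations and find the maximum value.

Lagrange conditions: 5 = 2*lambda*x, 4 = 2*lambda*y, 3 = 2*lambda*z
So x:5 = y:4 = z:3, i.e. x = 5t, y = 4t, z = 3t
Constraint: t^2*(5^2 + 4^2 + 3^2) = 150
  t^2 * 50 = 150  =>  t = sqrt(3)
Maximum = 5*5t + 4*4t + 3*3t = 50*sqrt(3) = sqrt(7500)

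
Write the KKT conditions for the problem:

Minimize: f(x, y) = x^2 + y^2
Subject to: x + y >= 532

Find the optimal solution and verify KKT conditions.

KKT conditions for min x^2 + y^2 s.t. x + y >= 532:
Stationarity: 2x = mu, 2y = mu
So x = y = mu/2.
Complementary slackness: mu*(x + y - 532) = 0
Primal feasibility: x + y >= 532; dual feasibility: mu >= 0
If mu = 0 then x = y = 0, but 0 + 0 < 532 is infeasible, so the constraint is active.
Constraint active: x + y = 2*(mu/2) = 532 => mu = 532
x = y = 266, f = 141512
Verify: stationarity 2*266 = 532 = mu; primal 266 + 266 = 532 >= 532; dual mu = 532 >= 0; complementary slackness 532*(532 - 532) = 0. All KKT conditions hold.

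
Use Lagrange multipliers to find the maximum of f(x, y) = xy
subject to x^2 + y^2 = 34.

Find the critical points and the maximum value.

Lagrange conditions: y = 2*lambda*x and x = 2*lambda*y
If x = 0 then y = 0, violating the constraint, so x, y != 0.
Dividing: y/x = x/y => x^2 = y^2 => y = x or y = -x
Constraint: 2x^2 = 34 => x^2 = 17 => x = +/-sqrt(17)
Critical points: (sqrt(17), sqrt(17)), (-sqrt(17), -sqrt(17)), (sqrt(17), -sqrt(17)), (-sqrt(17), sqrt(17))
  y = x:  xy = x^2 = 17  at (sqrt(17), sqrt(17)) and (-sqrt(17), -sqrt(17))
  y = -x: xy = -x^2 = -17 at (sqrt(17), -sqrt(17)) and (-sqrt(17), sqrt(17))
Maximum xy = 17 at (sqrt(17), sqrt(17)) and (-sqrt(17), -sqrt(17))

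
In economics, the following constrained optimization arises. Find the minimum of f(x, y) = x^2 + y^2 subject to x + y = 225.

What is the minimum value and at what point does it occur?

Substitute y = 225 - x into f(x,y) = x^2 + y^2:
g(x) = x^2 + (225 - x)^2 = 2x^2 - 450x + 50625
g'(x) = 4x - 450 = 0  =>  x = 225/2
y = 225 - 225/2 = 225/2
Minimum value = (225/2)^2 + (225/2)^2 = 50625/2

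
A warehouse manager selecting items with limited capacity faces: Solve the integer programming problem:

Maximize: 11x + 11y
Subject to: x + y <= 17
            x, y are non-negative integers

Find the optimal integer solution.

Objective: 11x + 11y, constraint: x + y <= 17
Coefficient of x is 11 >= coefficient of y is 11, so allocate the entire budget to x.
Optimal: x = 17, y = 0, value = 187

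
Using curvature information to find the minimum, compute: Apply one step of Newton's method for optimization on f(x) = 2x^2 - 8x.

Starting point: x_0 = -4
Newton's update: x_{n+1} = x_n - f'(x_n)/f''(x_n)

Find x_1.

f(x) = 2x^2 - 8x
f'(x) = 4x + (-8), f''(x) = 4
Newton step: x_1 = x_0 - f'(x_0)/f''(x_0)
f'(-4) = -24
x_1 = -4 - -24/4 = 2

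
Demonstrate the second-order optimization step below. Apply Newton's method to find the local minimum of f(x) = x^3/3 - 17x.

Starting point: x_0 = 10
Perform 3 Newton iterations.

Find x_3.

f(x) = x^3/3 - 17x
f'(x) = x^2 - 17, f''(x) = 2x
Newton update: x_{n+1} = x_n - (x_n^2 - 17)/(2*x_n)
Step 1: x_0 = 10, f'=83, f''=20, x_1 = 117/20
Step 2: x_1 = 117/20, f'=6889/400, f''=117/10, x_2 = 20489/4680
Step 3: x_2 = 20489/4680, f'=47458321/21902400, f''=20489/2340, x_3 = 792139921/191777040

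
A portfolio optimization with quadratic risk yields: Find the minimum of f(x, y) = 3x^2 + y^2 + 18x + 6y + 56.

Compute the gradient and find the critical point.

f(x,y) = 3x^2 + y^2 + 18x + 6y + 56
df/dx = 6x + (18) = 0  =>  x = -3
df/dy = 2y + (6) = 0  =>  y = -3
f(-3, -3) = 3*(-3)^2 + 1*(-3)^2 + 18*(-3) + 6*(-3) + 56 = 20
Hessian is diagonal with entries 6, 2 > 0, so this is a minimum.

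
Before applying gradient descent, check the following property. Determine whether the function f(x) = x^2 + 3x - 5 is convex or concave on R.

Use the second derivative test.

f(x) = x^2 + 3x - 5
f'(x) = 2x + 3
f''(x) = 2
Since f''(x) = 2 > 0 for all x, f is convex on R.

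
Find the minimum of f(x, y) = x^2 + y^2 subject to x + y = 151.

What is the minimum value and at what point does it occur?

Substitute y = 151 - x into f(x,y) = x^2 + y^2:
g(x) = x^2 + (151 - x)^2 = 2x^2 - 302x + 22801
g'(x) = 4x - 302 = 0  =>  x = 151/2
y = 151 - 151/2 = 151/2
Minimum value = (151/2)^2 + (151/2)^2 = 22801/2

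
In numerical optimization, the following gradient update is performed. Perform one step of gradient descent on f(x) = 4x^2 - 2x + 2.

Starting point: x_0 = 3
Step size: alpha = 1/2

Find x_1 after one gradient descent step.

f(x) = 4x^2 - 2x + 2
f'(x) = 8x - 2
f'(3) = 8*3 + (-2) = 22
x_1 = x_0 - alpha * f'(x_0) = 3 - 1/2 * 22 = -8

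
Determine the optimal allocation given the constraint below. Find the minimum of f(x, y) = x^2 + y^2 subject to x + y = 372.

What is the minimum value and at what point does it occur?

Substitute y = 372 - x into f(x,y) = x^2 + y^2:
g(x) = x^2 + (372 - x)^2 = 2x^2 - 744x + 138384
g'(x) = 4x - 744 = 0  =>  x = 186
y = 372 - 186 = 186
Minimum value = 186^2 + 186^2 = 69192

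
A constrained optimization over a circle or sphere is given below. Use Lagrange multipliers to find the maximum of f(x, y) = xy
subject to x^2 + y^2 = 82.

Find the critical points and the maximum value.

Lagrange conditions: y = 2*lambda*x and x = 2*lambda*y
If x = 0 then y = 0, violating the constraint, so x, y != 0.
Dividing: y/x = x/y => x^2 = y^2 => y = x or y = -x
Constraint: 2x^2 = 82 => x^2 = 41 => x = +/-sqrt(41)
Critical points: (sqrt(41), sqrt(41)), (-sqrt(41), -sqrt(41)), (sqrt(41), -sqrt(41)), (-sqrt(41), sqrt(41))
  y = x:  xy = x^2 = 41  at (sqrt(41), sqrt(41)) and (-sqrt(41), -sqrt(41))
  y = -x: xy = -x^2 = -41 at (sqrt(41), -sqrt(41)) and (-sqrt(41), sqrt(41))
Maximum xy = 41 at (sqrt(41), sqrt(41)) and (-sqrt(41), -sqrt(41))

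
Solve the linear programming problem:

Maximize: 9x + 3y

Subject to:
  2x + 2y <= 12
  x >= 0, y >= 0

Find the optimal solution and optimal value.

The feasible region has vertices at [(0, 0), (6, 0), (0, 6)].
Checking objective 9x + 3y at each vertex:
  (0, 0): 9*0 + 3*0 = 0
  (6, 0): 9*6 + 3*0 = 54
  (0, 6): 9*0 + 3*6 = 18
Maximum is 54 at (6, 0).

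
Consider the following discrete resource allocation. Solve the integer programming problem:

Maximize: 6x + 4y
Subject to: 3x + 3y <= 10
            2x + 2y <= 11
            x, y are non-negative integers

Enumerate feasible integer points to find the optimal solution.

Constraint 1: 3x + 3y <= 10
Constraint 2: 2x + 2y <= 11
Feasible x range (need y >= 0): 0 <= x <= min(10/3, 11/2) => x in {0, ..., 3}.
Enumerate feasible integer points row by row (the coefficient of y is 4 > 0, so for each x the largest feasible y gives the best value):
  x = 0: y <= min((10 - 3*0)/3, (11 - 2*0)/2) => y in {0, ..., 3}; best 6*0 + 4*3 = 12
  x = 1: y <= min((10 - 3*1)/3, (11 - 2*1)/2) => y in {0, ..., 2}; best 6*1 + 4*2 = 14
  x = 2: y <= min((10 - 3*2)/3, (11 - 2*2)/2) => y in {0, ..., 1}; best 6*2 + 4*1 = 16
  x = 3: y <= min((10 - 3*3)/3, (11 - 2*3)/2) => y in {0}; best 6*3 + 4*0 = 18
The maximum 6x + 4y = 18 is achieved at x = 3, y = 0.
Check: 3*3 + 3*0 = 9 <= 10 and 2*3 + 2*0 = 6 <= 11.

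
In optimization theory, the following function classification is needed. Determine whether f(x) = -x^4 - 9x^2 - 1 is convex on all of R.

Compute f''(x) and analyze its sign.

f(x) = -x^4 - 9x^2 - 1
f'(x) = -4x^3 + -18x
f''(x) = -12x^2 + -18
f''(x) = -12x^2 + -18 <= -18 < 0 for all x
Therefore, f is concave on R.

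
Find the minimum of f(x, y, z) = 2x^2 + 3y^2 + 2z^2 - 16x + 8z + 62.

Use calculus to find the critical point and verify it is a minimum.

f(x,y,z) = 2x^2 + 3y^2 + 2z^2 - 16x + 8z + 62
df/dx = 4x + (-16) = 0 => x = 4
df/dy = 6y + (0) = 0 => y = 0
df/dz = 4z + (8) = 0 => z = -2
f(4,0,-2) = 2*(4)^2 + 3*(0)^2 + 2*(-2)^2 + -16*(4) + 8*(-2) + 62 = 22
Hessian is diagonal with entries 4, 6, 4 > 0, confirmed minimum.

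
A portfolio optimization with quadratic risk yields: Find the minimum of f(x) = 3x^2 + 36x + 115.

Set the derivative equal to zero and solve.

f(x) = 3x^2 + 36x + 115
f'(x) = 6x + (36) = 0
x = -36/6 = -6
f(-6) = 7
Since f''(x) = 6 > 0, this is a minimum.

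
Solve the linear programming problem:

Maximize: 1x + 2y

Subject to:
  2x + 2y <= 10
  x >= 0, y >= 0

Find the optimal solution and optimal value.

The feasible region has vertices at [(0, 0), (5, 0), (0, 5)].
Checking objective 1x + 2y at each vertex:
  (0, 0): 1*0 + 2*0 = 0
  (5, 0): 1*5 + 2*0 = 5
  (0, 5): 1*0 + 2*5 = 10
Maximum is 10 at (0, 5).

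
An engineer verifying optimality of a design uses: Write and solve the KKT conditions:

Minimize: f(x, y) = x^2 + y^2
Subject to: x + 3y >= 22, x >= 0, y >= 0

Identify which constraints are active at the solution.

KKT conditions for min x^2 + y^2 s.t. 1x + 3y >= 22, x >= 0, y >= 0:
Stationarity: 2x = mu*1 + mu_x, 2y = mu*3 + mu_y, with mu, mu_x, mu_y >= 0
Complementary slackness: mu*(x + 3y - 22) = 0, mu_x*x = 0, mu_y*y = 0
(0, 0) is infeasible (1*0 + 3*0 < 22), so if mu = 0 stationarity would force x = mu_x/2 >= 0, y = mu_y/2 >= 0 with mu_x*x = mu_y*y = 0, i.e. x = y = 0: contradiction. Hence mu > 0 and x + 3y = 22 is active.
Try x > 0, y > 0 (so mu_x = mu_y = 0): x = 1*mu/2, y = 3*mu/2
Substitute: 1*(1*mu/2) + 3*(3*mu/2) = 22
  mu*10/2 = 22 => mu = 22/5
x* = 11/5 > 0, y* = 33/5 > 0, consistent with mu_x = mu_y = 0.
f is convex and the constraints are linear, so this KKT point is the global minimum.
f* = 242/5
Active constraints: x + 3y >= 22 (holds with equality, mu = 22/5 > 0); x >= 0 and y >= 0 are inactive (mu_x = mu_y = 0).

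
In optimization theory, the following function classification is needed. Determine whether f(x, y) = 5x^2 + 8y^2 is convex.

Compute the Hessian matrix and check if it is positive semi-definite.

f(x,y) = 5x^2 + 8y^2
Hessian H = [[10, 0], [0, 16]]
trace(H) = 26, det(H) = 160
Eigenvalues: (26 +/- sqrt(36)) / 2 = 16, 10
Since both eigenvalues > 0, f is convex.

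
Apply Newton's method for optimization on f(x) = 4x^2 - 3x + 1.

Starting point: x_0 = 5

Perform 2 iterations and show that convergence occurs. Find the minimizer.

f(x) = 4x^2 - 3x + 1, f'(x) = 8x + (-3), f''(x) = 8
Step 1: f'(5) = 37, x_1 = 5 - 37/8 = 3/8
Step 2: f'(3/8) = 0, x_2 = 3/8 (converged)
Newton's method converges in 1 step for quadratics.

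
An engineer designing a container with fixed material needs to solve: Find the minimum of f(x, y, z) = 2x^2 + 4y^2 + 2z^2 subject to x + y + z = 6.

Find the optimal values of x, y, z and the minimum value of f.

Using Lagrange multipliers on f = 2x^2 + 4y^2 + 2z^2 with constraint x + y + z = 6:
Conditions: 2*2*x = lambda, 2*4*y = lambda, 2*2*z = lambda
So x = lambda/4, y = lambda/8, z = lambda/4
Substituting into constraint: lambda * (5/8) = 6
lambda = 48/5
x = 12/5, y = 6/5, z = 12/5
Minimum value = 144/5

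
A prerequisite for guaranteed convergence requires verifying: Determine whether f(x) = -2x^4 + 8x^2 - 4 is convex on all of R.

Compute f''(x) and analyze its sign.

f(x) = -2x^4 + 8x^2 - 4
f'(x) = -8x^3 + 16x
f''(x) = -24x^2 + 16
f''(x) = -24x^2 + 16 -> -inf as |x| -> inf
Therefore, f is not globally convex on R.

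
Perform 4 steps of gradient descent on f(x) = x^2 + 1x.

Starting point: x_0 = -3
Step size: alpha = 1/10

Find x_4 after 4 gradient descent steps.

f(x) = x^2 + 1x, f'(x) = 2x + (1)
Step 1: f'(-3) = -5, x_1 = -3 - 1/10 * -5 = -5/2
Step 2: f'(-5/2) = -4, x_2 = -5/2 - 1/10 * -4 = -21/10
Step 3: f'(-21/10) = -16/5, x_3 = -21/10 - 1/10 * -16/5 = -89/50
Step 4: f'(-89/50) = -64/25, x_4 = -89/50 - 1/10 * -64/25 = -381/250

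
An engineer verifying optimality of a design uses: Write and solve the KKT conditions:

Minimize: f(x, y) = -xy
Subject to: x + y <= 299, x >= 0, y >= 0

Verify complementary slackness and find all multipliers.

Problem: min -xy s.t. x + y <= 299 (multiplier lambda), x >= 0 (mu_x), y >= 0 (mu_y)
KKT stationarity: -y + lambda - mu_x = 0, -x + lambda - mu_y = 0, with lambda, mu_x, mu_y >= 0
Complementary slackness: lambda*(x + y - 299) = 0, mu_x*x = 0, mu_y*y = 0
If lambda = 0: y = -mu_x <= 0 and x = -mu_y <= 0 force x = y = 0 with f = 0; but x = y = 299/2 is feasible with f = -89401/4 < 0, so this is not the minimum. Hence lambda > 0 and x + y = 299.
Try x > 0, y > 0 (so mu_x = mu_y = 0): y = lambda, x = lambda => x = y = lambda
x + y = 299 => 2*lambda = 299 => lambda = 299/2
x* = y* = 299/2 > 0, consistent with mu_x = mu_y = 0.
(Any feasible point with x = 0 or y = 0 has f = 0 > -89401/4, so the minimum is not on those boundaries.)
min(-xy) = -89401/4 (i.e. max xy = 89401/4)
Multipliers: lambda = 299/2, mu_x = 0, mu_y = 0
Complementary slackness: lambda*(x + y - 299) = 299/2*(299/2 + 299/2 - 299) = 0, mu_x*x = 0*299/2 = 0, mu_y*y = 0*299/2 = 0. Satisfied.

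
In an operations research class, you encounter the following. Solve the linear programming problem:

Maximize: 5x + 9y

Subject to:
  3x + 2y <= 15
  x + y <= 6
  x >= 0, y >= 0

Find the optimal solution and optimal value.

Feasible vertices: (0, 0), (0, 6), (3, 3), (5, 0)
Objective 5x + 9y at each:
  (0, 0): 0
  (0, 6): 54
  (3, 3): 42
  (5, 0): 25
Maximum is 54 at (0, 6).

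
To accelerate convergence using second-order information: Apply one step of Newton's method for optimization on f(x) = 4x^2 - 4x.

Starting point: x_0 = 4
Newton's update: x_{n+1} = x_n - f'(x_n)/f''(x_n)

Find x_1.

f(x) = 4x^2 - 4x
f'(x) = 8x + (-4), f''(x) = 8
Newton step: x_1 = x_0 - f'(x_0)/f''(x_0)
f'(4) = 28
x_1 = 4 - 28/8 = 1/2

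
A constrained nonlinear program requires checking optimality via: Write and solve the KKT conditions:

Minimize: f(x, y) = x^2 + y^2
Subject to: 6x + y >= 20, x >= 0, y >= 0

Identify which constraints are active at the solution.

KKT conditions for min x^2 + y^2 s.t. 6x + 1y >= 20, x >= 0, y >= 0:
Stationarity: 2x = mu*6 + mu_x, 2y = mu*1 + mu_y, with mu, mu_x, mu_y >= 0
Complementary slackness: mu*(6x + y - 20) = 0, mu_x*x = 0, mu_y*y = 0
(0, 0) is infeasible (6*0 + 1*0 < 20), so if mu = 0 stationarity would force x = mu_x/2 >= 0, y = mu_y/2 >= 0 with mu_x*x = mu_y*y = 0, i.e. x = y = 0: contradiction. Hence mu > 0 and 6x + y = 20 is active.
Try x > 0, y > 0 (so mu_x = mu_y = 0): x = 6*mu/2, y = 1*mu/2
Substitute: 6*(6*mu/2) + 1*(1*mu/2) = 20
  mu*37/2 = 20 => mu = 40/37
x* = 120/37 > 0, y* = 20/37 > 0, consistent with mu_x = mu_y = 0.
f is convex and the constraints are linear, so this KKT point is the global minimum.
f* = 400/37
Active constraints: 6x + y >= 20 (holds with equality, mu = 40/37 > 0); x >= 0 and y >= 0 are inactive (mu_x = mu_y = 0).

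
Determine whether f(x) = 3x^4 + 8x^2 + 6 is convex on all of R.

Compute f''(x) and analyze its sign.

f(x) = 3x^4 + 8x^2 + 6
f'(x) = 12x^3 + 16x
f''(x) = 36x^2 + 16
f''(x) = 36x^2 + 16 >= 16 > 0 for all x
Therefore, f is convex on R.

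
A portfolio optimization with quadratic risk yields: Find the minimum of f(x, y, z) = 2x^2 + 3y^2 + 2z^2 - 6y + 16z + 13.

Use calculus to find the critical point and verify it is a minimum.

f(x,y,z) = 2x^2 + 3y^2 + 2z^2 - 6y + 16z + 13
df/dx = 4x + (0) = 0 => x = 0
df/dy = 6y + (-6) = 0 => y = 1
df/dz = 4z + (16) = 0 => z = -4
f(0,1,-4) = 2*(0)^2 + 3*(1)^2 + 2*(-4)^2 + -6*(1) + 16*(-4) + 13 = -22
Hessian is diagonal with entries 4, 6, 4 > 0, confirmed minimum.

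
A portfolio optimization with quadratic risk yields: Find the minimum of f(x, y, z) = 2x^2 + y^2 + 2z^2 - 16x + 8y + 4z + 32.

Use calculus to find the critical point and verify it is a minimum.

f(x,y,z) = 2x^2 + y^2 + 2z^2 - 16x + 8y + 4z + 32
df/dx = 4x + (-16) = 0 => x = 4
df/dy = 2y + (8) = 0 => y = -4
df/dz = 4z + (4) = 0 => z = -1
f(4,-4,-1) = 2*(4)^2 + 1*(-4)^2 + 2*(-1)^2 + -16*(4) + 8*(-4) + 4*(-1) + 32 = -18
Hessian is diagonal with entries 4, 2, 4 > 0, confirmed minimum.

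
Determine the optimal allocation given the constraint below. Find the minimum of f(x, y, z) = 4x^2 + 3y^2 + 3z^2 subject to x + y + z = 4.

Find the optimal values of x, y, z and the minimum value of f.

Using Lagrange multipliers on f = 4x^2 + 3y^2 + 3z^2 with constraint x + y + z = 4:
Conditions: 2*4*x = lambda, 2*3*y = lambda, 2*3*z = lambda
So x = lambda/8, y = lambda/6, z = lambda/6
Substituting into constraint: lambda * (11/24) = 4
lambda = 96/11
x = 12/11, y = 16/11, z = 16/11
Minimum value = 192/11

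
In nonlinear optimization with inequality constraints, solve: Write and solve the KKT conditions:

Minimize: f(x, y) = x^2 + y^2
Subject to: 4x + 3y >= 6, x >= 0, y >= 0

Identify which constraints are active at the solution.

KKT conditions for min x^2 + y^2 s.t. 4x + 3y >= 6, x >= 0, y >= 0:
Stationarity: 2x = mu*4 + mu_x, 2y = mu*3 + mu_y, with mu, mu_x, mu_y >= 0
Complementary slackness: mu*(4x + 3y - 6) = 0, mu_x*x = 0, mu_y*y = 0
(0, 0) is infeasible (4*0 + 3*0 < 6), so if mu = 0 stationarity would force x = mu_x/2 >= 0, y = mu_y/2 >= 0 with mu_x*x = mu_y*y = 0, i.e. x = y = 0: contradiction. Hence mu > 0 and 4x + 3y = 6 is active.
Try x > 0, y > 0 (so mu_x = mu_y = 0): x = 4*mu/2, y = 3*mu/2
Substitute: 4*(4*mu/2) + 3*(3*mu/2) = 6
  mu*25/2 = 6 => mu = 12/25
x* = 24/25 > 0, y* = 18/25 > 0, consistent with mu_x = mu_y = 0.
f is convex and the constraints are linear, so this KKT point is the global minimum.
f* = 36/25
Active constraints: 4x + 3y >= 6 (holds with equality, mu = 12/25 > 0); x >= 0 and y >= 0 are inactive (mu_x = mu_y = 0).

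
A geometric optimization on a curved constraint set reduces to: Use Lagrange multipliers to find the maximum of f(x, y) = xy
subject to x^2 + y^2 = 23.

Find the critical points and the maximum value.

Lagrange conditions: y = 2*lambda*x and x = 2*lambda*y
If x = 0 then y = 0, violating the constraint, so x, y != 0.
Dividing: y/x = x/y => x^2 = y^2 => y = x or y = -x
Constraint: 2x^2 = 23 => x^2 = 23/2 => x = +/-sqrt(23/2)
Critical points: (sqrt(23/2), sqrt(23/2)), (-sqrt(23/2), -sqrt(23/2)), (sqrt(23/2), -sqrt(23/2)), (-sqrt(23/2), sqrt(23/2))
  y = x:  xy = x^2 = 23/2  at (sqrt(23/2), sqrt(23/2)) and (-sqrt(23/2), -sqrt(23/2))
  y = -x: xy = -x^2 = -23/2 at (sqrt(23/2), -sqrt(23/2)) and (-sqrt(23/2), sqrt(23/2))
Maximum xy = 23/2 at (sqrt(23/2), sqrt(23/2)) and (-sqrt(23/2), -sqrt(23/2))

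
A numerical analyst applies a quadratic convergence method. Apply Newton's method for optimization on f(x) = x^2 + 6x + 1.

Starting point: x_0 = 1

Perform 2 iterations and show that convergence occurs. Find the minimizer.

f(x) = x^2 + 6x + 1, f'(x) = 2x + (6), f''(x) = 2
Step 1: f'(1) = 8, x_1 = 1 - 8/2 = -3
Step 2: f'(-3) = 0, x_2 = -3 (converged)
Newton's method converges in 1 step for quadratics.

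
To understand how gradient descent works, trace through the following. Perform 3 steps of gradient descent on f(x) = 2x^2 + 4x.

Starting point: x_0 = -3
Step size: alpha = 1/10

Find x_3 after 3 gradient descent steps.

f(x) = 2x^2 + 4x, f'(x) = 4x + (4)
Step 1: f'(-3) = -8, x_1 = -3 - 1/10 * -8 = -11/5
Step 2: f'(-11/5) = -24/5, x_2 = -11/5 - 1/10 * -24/5 = -43/25
Step 3: f'(-43/25) = -72/25, x_3 = -43/25 - 1/10 * -72/25 = -179/125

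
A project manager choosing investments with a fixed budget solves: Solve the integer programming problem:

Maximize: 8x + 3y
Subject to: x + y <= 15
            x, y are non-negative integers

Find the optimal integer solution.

Objective: 8x + 3y, constraint: x + y <= 15
Coefficient of x is 8 >= coefficient of y is 3, so allocate the entire budget to x.
Optimal: x = 15, y = 0, value = 120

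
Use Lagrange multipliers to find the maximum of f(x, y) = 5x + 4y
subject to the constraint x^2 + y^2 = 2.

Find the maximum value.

Set up Lagrange conditions: grad f = lambda * grad g
  5 = 2*lambda*x
  4 = 2*lambda*y
From these: x/y = 5/4, so x = 5t, y = 4t for some t.
Substitute into constraint: (5t)^2 + (4t)^2 = 2
  t^2 * 41 = 2
  t = sqrt(2/41)
Maximum = 5*x + 4*y = (5^2 + 4^2)*t = 41 * sqrt(2/41) = sqrt(82)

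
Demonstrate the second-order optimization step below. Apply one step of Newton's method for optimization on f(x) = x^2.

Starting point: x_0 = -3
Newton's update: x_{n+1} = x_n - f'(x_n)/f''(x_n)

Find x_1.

f(x) = x^2
f'(x) = 2x + (0), f''(x) = 2
Newton step: x_1 = x_0 - f'(x_0)/f''(x_0)
f'(-3) = -6
x_1 = -3 - -6/2 = 0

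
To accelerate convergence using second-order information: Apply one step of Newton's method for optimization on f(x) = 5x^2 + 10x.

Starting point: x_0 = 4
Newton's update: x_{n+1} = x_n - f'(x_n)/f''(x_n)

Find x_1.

f(x) = 5x^2 + 10x
f'(x) = 10x + (10), f''(x) = 10
Newton step: x_1 = x_0 - f'(x_0)/f''(x_0)
f'(4) = 50
x_1 = 4 - 50/10 = -1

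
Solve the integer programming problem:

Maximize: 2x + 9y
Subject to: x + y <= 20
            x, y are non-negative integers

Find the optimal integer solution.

Objective: 2x + 9y, constraint: x + y <= 20
Coefficient of y is 9 > coefficient of x is 2, so allocate the entire budget to y.
Optimal: x = 0, y = 20, value = 180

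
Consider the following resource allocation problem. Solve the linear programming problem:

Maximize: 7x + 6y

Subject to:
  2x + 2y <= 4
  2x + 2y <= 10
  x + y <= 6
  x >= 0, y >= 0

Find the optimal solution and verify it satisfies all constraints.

Feasible vertices: (0, 0), (0, 2), (2, 0)
Objective 7x + 6y at each vertex:
  (0, 0): 0
  (0, 2): 12
  (2, 0): 14
Maximum is 14 at (2, 0).
Verify constraints at (x, y) = (2, 0):
  2*2 + 2*0 = 4 <= 4 (active)
  2*2 + 2*0 = 4 <= 10
  1*2 + 1*0 = 2 <= 6
  x = 2 >= 0, y = 0 >= 0. All constraints satisfied.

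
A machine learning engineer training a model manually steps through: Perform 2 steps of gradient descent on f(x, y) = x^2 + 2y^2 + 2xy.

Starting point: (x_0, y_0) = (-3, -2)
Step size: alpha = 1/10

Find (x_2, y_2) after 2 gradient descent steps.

f(x,y) = x^2 + 2y^2 + 2xy
grad_x = 2x + 2y, grad_y = 4y + 2x
Step 1: grad = (-10, -14), (-2, -3/5)
Step 2: grad = (-26/5, -32/5), (-37/25, 1/25)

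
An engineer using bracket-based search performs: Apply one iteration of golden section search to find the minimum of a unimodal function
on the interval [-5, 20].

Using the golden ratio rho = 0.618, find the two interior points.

Golden section search on [-5, 20].
Golden ratio rho = 0.618 (approx).
Interior points:
  x_1 = -5 + (1-0.618)*25 = 4.5500
  x_2 = -5 + 0.618*25 = 10.4500
Compare f(x_1) and f(x_2) to determine which subinterval to keep.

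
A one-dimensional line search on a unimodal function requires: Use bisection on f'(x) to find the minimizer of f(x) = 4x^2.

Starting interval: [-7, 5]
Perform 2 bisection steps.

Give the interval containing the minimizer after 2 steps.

Finding critical point of f(x) = 4x^2 using bisection on f'(x) = 8x + 0.
f'(x) = 0 when x = 0.
Starting interval: [-7, 5]
Step 1: mid = -1, f'(mid) = -8, new interval = [-1, 5]
Step 2: mid = 2, f'(mid) = 16, new interval = [-1, 2]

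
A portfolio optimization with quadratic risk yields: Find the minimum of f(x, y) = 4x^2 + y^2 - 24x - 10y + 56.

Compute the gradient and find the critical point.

f(x,y) = 4x^2 + y^2 - 24x - 10y + 56
df/dx = 8x + (-24) = 0  =>  x = 3
df/dy = 2y + (-10) = 0  =>  y = 5
f(3, 5) = 4*(3)^2 + 1*(5)^2 + -24*(3) + -10*(5) + 56 = -5
Hessian is diagonal with entries 8, 2 > 0, so this is a minimum.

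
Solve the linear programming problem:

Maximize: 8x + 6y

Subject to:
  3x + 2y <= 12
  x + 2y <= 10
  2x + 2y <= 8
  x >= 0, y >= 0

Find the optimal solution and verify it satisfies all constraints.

Feasible vertices: (0, 0), (0, 4), (4, 0)
Objective 8x + 6y at each vertex:
  (0, 0): 0
  (0, 4): 24
  (4, 0): 32
Maximum is 32 at (4, 0).
Verify constraints at (x, y) = (4, 0):
  3*4 + 2*0 = 12 <= 12 (active)
  1*4 + 2*0 = 4 <= 10
  2*4 + 2*0 = 8 <= 8 (active)
  x = 4 >= 0, y = 0 >= 0. All constraints satisfied.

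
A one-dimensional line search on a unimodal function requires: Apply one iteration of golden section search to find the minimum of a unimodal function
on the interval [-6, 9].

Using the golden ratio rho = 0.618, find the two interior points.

Golden section search on [-6, 9].
Golden ratio rho = 0.618 (approx).
Interior points:
  x_1 = -6 + (1-0.618)*15 = -0.2700
  x_2 = -6 + 0.618*15 = 3.2700
Compare f(x_1) and f(x_2) to determine which subinterval to keep.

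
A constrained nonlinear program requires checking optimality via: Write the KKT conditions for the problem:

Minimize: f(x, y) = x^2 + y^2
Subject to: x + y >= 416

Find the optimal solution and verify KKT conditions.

KKT conditions for min x^2 + y^2 s.t. x + y >= 416:
Stationarity: 2x = mu, 2y = mu
So x = y = mu/2.
Complementary slackness: mu*(x + y - 416) = 0
Primal feasibility: x + y >= 416; dual feasibility: mu >= 0
If mu = 0 then x = y = 0, but 0 + 0 < 416 is infeasible, so the constraint is active.
Constraint active: x + y = 2*(mu/2) = 416 => mu = 416
x = y = 208, f = 86528
Verify: stationarity 2*208 = 416 = mu; primal 208 + 208 = 416 >= 416; dual mu = 416 >= 0; complementary slackness 416*(416 - 416) = 0. All KKT conditions hold.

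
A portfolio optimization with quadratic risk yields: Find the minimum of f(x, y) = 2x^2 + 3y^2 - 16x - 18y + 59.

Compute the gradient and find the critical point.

f(x,y) = 2x^2 + 3y^2 - 16x - 18y + 59
df/dx = 4x + (-16) = 0  =>  x = 4
df/dy = 6y + (-18) = 0  =>  y = 3
f(4, 3) = 2*(4)^2 + 3*(3)^2 + -16*(4) + -18*(3) + 59 = 0
Hessian is diagonal with entries 4, 6 > 0, so this is a minimum.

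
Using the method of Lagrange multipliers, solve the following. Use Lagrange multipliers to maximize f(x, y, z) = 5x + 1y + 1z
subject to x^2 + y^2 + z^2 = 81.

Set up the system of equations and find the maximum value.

Lagrange conditions: 5 = 2*lambda*x, 1 = 2*lambda*y, 1 = 2*lambda*z
So x:5 = y:1 = z:1, i.e. x = 5t, y = 1t, z = 1t
Constraint: t^2*(5^2 + 1^2 + 1^2) = 81
  t^2 * 27 = 81  =>  t = sqrt(3)
Maximum = 5*5t + 1*1t + 1*1t = 27*sqrt(3) = sqrt(2187)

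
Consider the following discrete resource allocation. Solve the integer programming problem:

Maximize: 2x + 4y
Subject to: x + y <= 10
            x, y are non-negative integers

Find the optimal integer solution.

Objective: 2x + 4y, constraint: x + y <= 10
Coefficient of y is 4 > coefficient of x is 2, so allocate the entire budget to y.
Optimal: x = 0, y = 10, value = 40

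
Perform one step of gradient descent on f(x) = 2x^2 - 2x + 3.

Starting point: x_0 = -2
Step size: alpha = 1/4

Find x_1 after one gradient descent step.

f(x) = 2x^2 - 2x + 3
f'(x) = 4x - 2
f'(-2) = 4*-2 + (-2) = -10
x_1 = x_0 - alpha * f'(x_0) = -2 - 1/4 * -10 = 1/2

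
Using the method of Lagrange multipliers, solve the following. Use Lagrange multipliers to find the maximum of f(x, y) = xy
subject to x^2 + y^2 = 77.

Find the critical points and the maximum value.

Lagrange conditions: y = 2*lambda*x and x = 2*lambda*y
If x = 0 then y = 0, violating the constraint, so x, y != 0.
Dividing: y/x = x/y => x^2 = y^2 => y = x or y = -x
Constraint: 2x^2 = 77 => x^2 = 77/2 => x = +/-sqrt(77/2)
Critical points: (sqrt(77/2), sqrt(77/2)), (-sqrt(77/2), -sqrt(77/2)), (sqrt(77/2), -sqrt(77/2)), (-sqrt(77/2), sqrt(77/2))
  y = x:  xy = x^2 = 77/2  at (sqrt(77/2), sqrt(77/2)) and (-sqrt(77/2), -sqrt(77/2))
  y = -x: xy = -x^2 = -77/2 at (sqrt(77/2), -sqrt(77/2)) and (-sqrt(77/2), sqrt(77/2))
Maximum xy = 77/2 at (sqrt(77/2), sqrt(77/2)) and (-sqrt(77/2), -sqrt(77/2))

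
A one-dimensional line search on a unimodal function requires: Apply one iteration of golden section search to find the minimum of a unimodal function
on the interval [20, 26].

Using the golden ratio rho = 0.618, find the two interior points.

Golden section search on [20, 26].
Golden ratio rho = 0.618 (approx).
Interior points:
  x_1 = 20 + (1-0.618)*6 = 22.2920
  x_2 = 20 + 0.618*6 = 23.7080
Compare f(x_1) and f(x_2) to determine which subinterval to keep.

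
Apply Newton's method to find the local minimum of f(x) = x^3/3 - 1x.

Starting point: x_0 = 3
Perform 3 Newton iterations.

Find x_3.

f(x) = x^3/3 - 1x
f'(x) = x^2 - 1, f''(x) = 2x
Newton update: x_{n+1} = x_n - (x_n^2 - 1)/(2*x_n)
Step 1: x_0 = 3, f'=8, f''=6, x_1 = 5/3
Step 2: x_1 = 5/3, f'=16/9, f''=10/3, x_2 = 17/15
Step 3: x_2 = 17/15, f'=64/225, f''=34/15, x_3 = 257/255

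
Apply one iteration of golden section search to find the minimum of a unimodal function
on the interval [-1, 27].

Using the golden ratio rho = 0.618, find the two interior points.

Golden section search on [-1, 27].
Golden ratio rho = 0.618 (approx).
Interior points:
  x_1 = -1 + (1-0.618)*28 = 9.6960
  x_2 = -1 + 0.618*28 = 16.3040
Compare f(x_1) and f(x_2) to determine which subinterval to keep.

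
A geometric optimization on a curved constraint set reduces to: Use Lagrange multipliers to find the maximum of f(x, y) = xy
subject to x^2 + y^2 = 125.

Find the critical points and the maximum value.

Lagrange conditions: y = 2*lambda*x and x = 2*lambda*y
If x = 0 then y = 0, violating the constraint, so x, y != 0.
Dividing: y/x = x/y => x^2 = y^2 => y = x or y = -x
Constraint: 2x^2 = 125 => x^2 = 125/2 => x = +/-sqrt(125/2)
Critical points: (sqrt(125/2), sqrt(125/2)), (-sqrt(125/2), -sqrt(125/2)), (sqrt(125/2), -sqrt(125/2)), (-sqrt(125/2), sqrt(125/2))
  y = x:  xy = x^2 = 125/2  at (sqrt(125/2), sqrt(125/2)) and (-sqrt(125/2), -sqrt(125/2))
  y = -x: xy = -x^2 = -125/2 at (sqrt(125/2), -sqrt(125/2)) and (-sqrt(125/2), sqrt(125/2))
Maximum xy = 125/2 at (sqrt(125/2), sqrt(125/2)) and (-sqrt(125/2), -sqrt(125/2))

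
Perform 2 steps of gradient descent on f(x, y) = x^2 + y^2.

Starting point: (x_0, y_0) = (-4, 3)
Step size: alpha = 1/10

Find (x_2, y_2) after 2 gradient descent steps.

f(x,y) = x^2 + y^2
grad_x = 2x + 0y, grad_y = 2y + 0x
Step 1: grad = (-8, 6), (-16/5, 12/5)
Step 2: grad = (-32/5, 24/5), (-64/25, 48/25)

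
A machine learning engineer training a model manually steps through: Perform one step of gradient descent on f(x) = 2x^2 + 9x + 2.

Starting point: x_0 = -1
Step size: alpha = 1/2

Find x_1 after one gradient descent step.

f(x) = 2x^2 + 9x + 2
f'(x) = 4x + 9
f'(-1) = 4*-1 + (9) = 5
x_1 = x_0 - alpha * f'(x_0) = -1 - 1/2 * 5 = -7/2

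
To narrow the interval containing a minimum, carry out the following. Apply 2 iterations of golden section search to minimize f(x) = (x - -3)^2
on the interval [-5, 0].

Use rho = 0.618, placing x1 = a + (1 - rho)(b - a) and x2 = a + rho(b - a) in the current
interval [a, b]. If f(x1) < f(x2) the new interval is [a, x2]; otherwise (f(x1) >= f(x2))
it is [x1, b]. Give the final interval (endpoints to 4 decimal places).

Golden section search for min of f(x) = (x - -3)^2 on [-5, 0].
Each step: x1 = a + (1 - rho)(b - a), x2 = a + rho(b - a); if f(x1) < f(x2) keep [a, x2], otherwise keep [x1, b].
Step 1: [-5.0000, 0.0000], x1=-3.0900 (f=0.0081), x2=-1.9100 (f=1.1881); f(x1) < f(x2) => keep [-5.0000, -1.9100]
Step 2: [-5.0000, -1.9100], x1=-3.8196 (f=0.6718), x2=-3.0904 (f=0.0082); f(x1) > f(x2) => keep [-3.8196, -1.9100]
Final interval: [-3.8196, -1.9100]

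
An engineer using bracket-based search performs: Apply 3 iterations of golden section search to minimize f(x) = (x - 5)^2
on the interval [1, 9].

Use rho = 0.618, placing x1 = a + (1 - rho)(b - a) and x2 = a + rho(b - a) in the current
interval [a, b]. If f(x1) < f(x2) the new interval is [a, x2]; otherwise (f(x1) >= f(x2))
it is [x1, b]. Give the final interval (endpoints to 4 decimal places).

Golden section search for min of f(x) = (x - 5)^2 on [1, 9].
Each step: x1 = a + (1 - rho)(b - a), x2 = a + rho(b - a); if f(x1) < f(x2) keep [a, x2], otherwise keep [x1, b].
Step 1: [1.0000, 9.0000], x1=4.0560 (f=0.8911), x2=5.9440 (f=0.8911); f(x1) = f(x2) (tie, not '<') => keep [4.0560, 9.0000]
Step 2: [4.0560, 9.0000], x1=5.9446 (f=0.8923), x2=7.1114 (f=4.4580); f(x1) < f(x2) => keep [4.0560, 7.1114]
Step 3: [4.0560, 7.1114], x1=5.2232 (f=0.0498), x2=5.9442 (f=0.8916); f(x1) < f(x2) => keep [4.0560, 5.9442]
Final interval: [4.0560, 5.9442]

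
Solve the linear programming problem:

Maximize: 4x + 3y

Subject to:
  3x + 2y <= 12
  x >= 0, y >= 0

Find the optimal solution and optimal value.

The feasible region has vertices at [(0, 0), (4, 0), (0, 6)].
Checking objective 4x + 3y at each vertex:
  (0, 0): 4*0 + 3*0 = 0
  (4, 0): 4*4 + 3*0 = 16
  (0, 6): 4*0 + 3*6 = 18
Maximum is 18 at (0, 6).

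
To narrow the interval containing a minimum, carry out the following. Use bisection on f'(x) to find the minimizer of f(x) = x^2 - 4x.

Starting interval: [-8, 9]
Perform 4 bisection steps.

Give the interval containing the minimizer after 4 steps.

Finding critical point of f(x) = x^2 - 4x using bisection on f'(x) = 2x + -4.
f'(x) = 0 when x = 2.
Starting interval: [-8, 9]
Step 1: mid = 1/2, f'(mid) = -3, new interval = [1/2, 9]
Step 2: mid = 19/4, f'(mid) = 11/2, new interval = [1/2, 19/4]
Step 3: mid = 21/8, f'(mid) = 5/4, new interval = [1/2, 21/8]
Step 4: mid = 25/16, f'(mid) = -7/8, new interval = [25/16, 21/8]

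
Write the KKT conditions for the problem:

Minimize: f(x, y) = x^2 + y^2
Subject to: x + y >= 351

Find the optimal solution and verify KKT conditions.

KKT conditions for min x^2 + y^2 s.t. x + y >= 351:
Stationarity: 2x = mu, 2y = mu
So x = y = mu/2.
Complementary slackness: mu*(x + y - 351) = 0
Primal feasibility: x + y >= 351; dual feasibility: mu >= 0
If mu = 0 then x = y = 0, but 0 + 0 < 351 is infeasible, so the constraint is active.
Constraint active: x + y = 2*(mu/2) = 351 => mu = 351
x = y = 351/2, f = 123201/2
Verify: stationarity 2*(351/2) = 351 = mu; primal 351/2 + 351/2 = 351 >= 351; dual mu = 351 >= 0; complementary slackness 351*(351 - 351) = 0. All KKT conditions hold.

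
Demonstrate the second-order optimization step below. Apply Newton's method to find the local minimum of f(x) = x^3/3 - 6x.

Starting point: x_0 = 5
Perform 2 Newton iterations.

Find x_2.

f(x) = x^3/3 - 6x
f'(x) = x^2 - 6, f''(x) = 2x
Newton update: x_{n+1} = x_n - (x_n^2 - 6)/(2*x_n)
Step 1: x_0 = 5, f'=19, f''=10, x_1 = 31/10
Step 2: x_1 = 31/10, f'=361/100, f''=31/5, x_2 = 1561/620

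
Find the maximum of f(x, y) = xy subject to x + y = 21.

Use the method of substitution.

Substitute y = 21 - x into f(x,y) = xy:
g(x) = x(21 - x) = 21x - x^2
g'(x) = 21 - 2x = 0  =>  x = 21/2
y = 21 - 21/2 = 21/2
Maximum value = (21/2) * (21/2) = 441/4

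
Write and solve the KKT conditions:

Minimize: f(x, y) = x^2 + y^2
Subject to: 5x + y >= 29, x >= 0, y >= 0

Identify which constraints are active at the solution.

KKT conditions for min x^2 + y^2 s.t. 5x + 1y >= 29, x >= 0, y >= 0:
Stationarity: 2x = mu*5 + mu_x, 2y = mu*1 + mu_y, with mu, mu_x, mu_y >= 0
Complementary slackness: mu*(5x + y - 29) = 0, mu_x*x = 0, mu_y*y = 0
(0, 0) is infeasible (5*0 + 1*0 < 29), so if mu = 0 stationarity would force x = mu_x/2 >= 0, y = mu_y/2 >= 0 with mu_x*x = mu_y*y = 0, i.e. x = y = 0: contradiction. Hence mu > 0 and 5x + y = 29 is active.
Try x > 0, y > 0 (so mu_x = mu_y = 0): x = 5*mu/2, y = 1*mu/2
Substitute: 5*(5*mu/2) + 1*(1*mu/2) = 29
  mu*26/2 = 29 => mu = 29/13
x* = 145/26 > 0, y* = 29/26 > 0, consistent with mu_x = mu_y = 0.
f is convex and the constraints are linear, so this KKT point is the global minimum.
f* = 841/26
Active constraints: 5x + y >= 29 (holds with equality, mu = 29/13 > 0); x >= 0 and y >= 0 are inactive (mu_x = mu_y = 0).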